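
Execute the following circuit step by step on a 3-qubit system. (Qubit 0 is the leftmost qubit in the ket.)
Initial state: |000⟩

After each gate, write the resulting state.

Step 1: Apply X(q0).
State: |100⟩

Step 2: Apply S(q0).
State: i|100⟩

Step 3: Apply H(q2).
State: (1/√2)i|100⟩ + (1/√2)i|101⟩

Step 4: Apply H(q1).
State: (1/2)i|100⟩ + (1/2)i|101⟩ + (1/2)i|110⟩ + (1/2)i|111⟩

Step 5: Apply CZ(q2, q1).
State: (1/2)i|100⟩ + (1/2)i|101⟩ + (1/2)i|110⟩ - (1/2)i|111⟩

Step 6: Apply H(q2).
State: (1/√2)i|100⟩ + (1/√2)i|111⟩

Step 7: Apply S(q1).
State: (1/√2)i|100⟩ - 1/√2|111⟩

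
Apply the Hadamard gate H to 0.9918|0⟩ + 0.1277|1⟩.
0.7916|0⟩ + 0.611|1⟩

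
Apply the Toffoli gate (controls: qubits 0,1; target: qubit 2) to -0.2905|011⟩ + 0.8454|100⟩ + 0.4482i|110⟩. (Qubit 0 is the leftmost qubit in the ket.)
-0.2905|011⟩ + 0.8454|100⟩ + 0.4482i|111⟩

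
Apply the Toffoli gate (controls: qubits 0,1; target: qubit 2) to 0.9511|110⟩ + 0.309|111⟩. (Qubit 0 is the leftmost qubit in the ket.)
0.309|110⟩ + 0.9511|111⟩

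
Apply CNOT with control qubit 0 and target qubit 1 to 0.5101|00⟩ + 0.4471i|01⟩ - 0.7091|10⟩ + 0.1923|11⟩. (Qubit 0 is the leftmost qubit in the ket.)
0.5101|00⟩ + 0.4471i|01⟩ + 0.1923|10⟩ - 0.7091|11⟩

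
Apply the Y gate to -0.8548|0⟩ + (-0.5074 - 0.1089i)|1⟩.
(-0.1089 + 0.5074i)|0⟩ - 0.8548i|1⟩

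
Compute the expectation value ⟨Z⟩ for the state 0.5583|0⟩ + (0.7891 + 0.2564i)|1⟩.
-0.3767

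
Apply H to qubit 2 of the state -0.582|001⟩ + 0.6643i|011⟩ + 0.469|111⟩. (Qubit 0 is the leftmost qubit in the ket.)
-0.4115|000⟩ + 0.4115|001⟩ + 0.4697i|010⟩ - 0.4697i|011⟩ + 0.3316|110⟩ - 0.3316|111⟩

H on qubit 2 mixes each pair of kets that differ only in qubit 2: amplitudes (a, b) of (|…0…⟩, |…1…⟩) become ((a + b)/√2, (a − b)/√2). Kets absent from the input have amplitude 0.
(|000⟩, |001⟩): (a, b) = (0, -0.582) → (-0.4115, 0.4115)
(|010⟩, |011⟩): (a, b) = (0, 0.6643i) → (0.4697i, -0.4697i)
(|110⟩, |111⟩): (a, b) = (0, 0.469) → (0.3316, -0.3316)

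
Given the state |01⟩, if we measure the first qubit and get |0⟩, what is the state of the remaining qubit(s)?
|1⟩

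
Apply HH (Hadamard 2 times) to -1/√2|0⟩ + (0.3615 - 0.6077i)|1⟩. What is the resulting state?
-1/√2|0⟩ + (0.3615 - 0.6077i)|1⟩

H² = I, so an even number of Hadamards cancels: H^2 = I and the state is unchanged.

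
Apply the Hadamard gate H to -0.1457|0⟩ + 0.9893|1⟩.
0.5965|0⟩ - 0.8026|1⟩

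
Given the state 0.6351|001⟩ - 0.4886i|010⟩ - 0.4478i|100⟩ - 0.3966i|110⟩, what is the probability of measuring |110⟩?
0.1573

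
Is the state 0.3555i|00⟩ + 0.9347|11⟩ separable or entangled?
Entangled

Writing the state as a|00⟩ + b|01⟩ + c|10⟩ + d|11⟩, it is a product state iff ad − bc = 0.
Here (a, b, c, d) = (0.3555i, 0, 0, 0.9347): ad − bc = (0.3555i)(0.9347) − (0)(0) = 0.3323i ≠ 0, so the state is entangled.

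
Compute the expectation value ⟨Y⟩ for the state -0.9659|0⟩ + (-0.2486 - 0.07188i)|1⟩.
0.1389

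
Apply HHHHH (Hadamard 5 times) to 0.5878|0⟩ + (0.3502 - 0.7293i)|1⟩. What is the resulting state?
(0.6633 - 0.5157i)|0⟩ + (0.168 + 0.5157i)|1⟩

H² = I, so H^5 = H: a single Hadamard. With (a, b) = (0.5878, (0.3502 - 0.7293i)), H gives ((a + b)/√2, (a − b)/√2) = ((0.6633 - 0.5157i), (0.168 + 0.5157i)).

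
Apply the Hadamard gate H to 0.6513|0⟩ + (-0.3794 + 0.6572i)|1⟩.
(0.1923 + 0.4647i)|0⟩ + (0.7288 - 0.4647i)|1⟩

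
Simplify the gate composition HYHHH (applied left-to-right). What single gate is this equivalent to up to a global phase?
Y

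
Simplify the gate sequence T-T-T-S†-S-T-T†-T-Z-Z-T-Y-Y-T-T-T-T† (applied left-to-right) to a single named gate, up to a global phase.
T†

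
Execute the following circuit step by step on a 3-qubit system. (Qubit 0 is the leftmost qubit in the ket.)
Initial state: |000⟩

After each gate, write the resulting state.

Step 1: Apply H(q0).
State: 1/√2|000⟩ + 1/√2|100⟩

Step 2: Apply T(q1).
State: 1/√2|000⟩ + 1/√2|100⟩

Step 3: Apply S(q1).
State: 1/√2|000⟩ + 1/√2|100⟩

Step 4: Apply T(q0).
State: 1/√2|000⟩ + (1/2 + (1/2)i)|100⟩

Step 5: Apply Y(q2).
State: (1/√2)i|001⟩ + (-1/2 + (1/2)i)|101⟩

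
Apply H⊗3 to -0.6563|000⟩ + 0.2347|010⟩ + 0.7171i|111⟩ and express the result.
(-0.1491 + 0.2535i)|000⟩ + (-0.1491 - 0.2535i)|001⟩ + (-0.315 - 0.2535i)|010⟩ + (-0.315 + 0.2535i)|011⟩ + (-0.1491 - 0.2535i)|100⟩ + (-0.1491 + 0.2535i)|101⟩ + (-0.315 + 0.2535i)|110⟩ + (-0.315 - 0.2535i)|111⟩

H⊗3 gives amp(|y⟩) = (1/2√2) Σ_x (−1)^(x·y) amp(|x⟩), where x·y is the number of positions in which both x and y have a 1.
|000⟩: (-0.6563 + 0.2347 + 0.7171i)/(2√2) = (-0.1491 + 0.2535i)
|001⟩: (-0.6563 + 0.2347 - 0.7171i)/(2√2) = (-0.1491 - 0.2535i)
|010⟩: (-0.6563 - 0.2347 - 0.7171i)/(2√2) = (-0.315 - 0.2535i)
|011⟩: (-0.6563 - 0.2347 + 0.7171i)/(2√2) = (-0.315 + 0.2535i)
|100⟩: (-0.6563 + 0.2347 - 0.7171i)/(2√2) = (-0.1491 - 0.2535i)
|101⟩: (-0.6563 + 0.2347 + 0.7171i)/(2√2) = (-0.1491 + 0.2535i)
|110⟩: (-0.6563 - 0.2347 + 0.7171i)/(2√2) = (-0.315 + 0.2535i)
|111⟩: (-0.6563 - 0.2347 - 0.7171i)/(2√2) = (-0.315 - 0.2535i)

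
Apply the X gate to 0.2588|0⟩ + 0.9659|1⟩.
0.9659|0⟩ + 0.2588|1⟩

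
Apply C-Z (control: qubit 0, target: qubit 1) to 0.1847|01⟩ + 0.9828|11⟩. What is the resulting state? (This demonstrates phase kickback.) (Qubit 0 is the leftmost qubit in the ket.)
0.1847|01⟩ - 0.9828|11⟩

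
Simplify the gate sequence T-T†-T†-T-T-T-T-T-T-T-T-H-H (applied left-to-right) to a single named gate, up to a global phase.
T†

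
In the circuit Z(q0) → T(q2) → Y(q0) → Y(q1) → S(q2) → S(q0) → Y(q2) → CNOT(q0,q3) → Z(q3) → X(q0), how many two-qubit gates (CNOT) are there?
1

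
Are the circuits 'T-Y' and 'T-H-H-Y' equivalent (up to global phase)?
Yes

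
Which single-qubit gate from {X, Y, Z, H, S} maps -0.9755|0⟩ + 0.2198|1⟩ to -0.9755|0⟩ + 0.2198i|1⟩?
S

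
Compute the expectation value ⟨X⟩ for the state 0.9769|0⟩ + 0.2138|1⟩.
0.4177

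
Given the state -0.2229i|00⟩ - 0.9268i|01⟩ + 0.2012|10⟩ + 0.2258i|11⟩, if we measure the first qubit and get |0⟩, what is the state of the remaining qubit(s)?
-0.2338i|0⟩ - 0.9723i|1⟩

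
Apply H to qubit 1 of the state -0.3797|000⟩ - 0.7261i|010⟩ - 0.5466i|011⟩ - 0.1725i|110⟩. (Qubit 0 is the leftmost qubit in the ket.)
(-0.2685 - 0.5134i)|000⟩ - 0.3865i|001⟩ + (-0.2685 + 0.5134i)|010⟩ + 0.3865i|011⟩ - 0.122i|100⟩ + 0.122i|110⟩

H on qubit 1 mixes each pair of kets that differ only in qubit 1: amplitudes (a, b) of (|…0…⟩, |…1…⟩) become ((a + b)/√2, (a − b)/√2). Kets absent from the input have amplitude 0.
(|000⟩, |010⟩): (a, b) = (-0.3797, -0.7261i) → ((-0.2685 - 0.5134i), (-0.2685 + 0.5134i))
(|001⟩, |011⟩): (a, b) = (0, -0.5466i) → (-0.3865i, 0.3865i)
(|100⟩, |110⟩): (a, b) = (0, -0.1725i) → (-0.122i, 0.122i)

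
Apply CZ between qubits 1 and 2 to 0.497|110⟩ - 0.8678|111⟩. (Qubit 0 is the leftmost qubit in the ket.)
0.497|110⟩ + 0.8678|111⟩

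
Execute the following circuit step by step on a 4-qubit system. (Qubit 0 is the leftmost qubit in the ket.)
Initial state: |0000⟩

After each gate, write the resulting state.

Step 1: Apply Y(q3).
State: i|0001⟩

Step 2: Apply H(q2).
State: (1/√2)i|0001⟩ + (1/√2)i|0011⟩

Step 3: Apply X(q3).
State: (1/√2)i|0000⟩ + (1/√2)i|0010⟩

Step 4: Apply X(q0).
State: (1/√2)i|1000⟩ + (1/√2)i|1010⟩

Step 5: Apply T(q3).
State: (1/√2)i|1000⟩ + (1/√2)i|1010⟩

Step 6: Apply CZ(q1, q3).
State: (1/√2)i|1000⟩ + (1/√2)i|1010⟩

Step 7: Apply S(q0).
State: -1/√2|1000⟩ - 1/√2|1010⟩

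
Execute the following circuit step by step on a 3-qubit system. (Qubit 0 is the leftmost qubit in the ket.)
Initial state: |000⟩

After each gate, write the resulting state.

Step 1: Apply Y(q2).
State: i|001⟩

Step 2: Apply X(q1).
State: i|011⟩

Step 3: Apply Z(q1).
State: -i|011⟩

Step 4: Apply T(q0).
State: -i|011⟩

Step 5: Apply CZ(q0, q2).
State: -i|011⟩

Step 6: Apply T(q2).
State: (1/√2 - (1/√2)i)|011⟩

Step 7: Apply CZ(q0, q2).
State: (1/√2 - (1/√2)i)|011⟩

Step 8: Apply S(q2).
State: (1/√2 + (1/√2)i)|011⟩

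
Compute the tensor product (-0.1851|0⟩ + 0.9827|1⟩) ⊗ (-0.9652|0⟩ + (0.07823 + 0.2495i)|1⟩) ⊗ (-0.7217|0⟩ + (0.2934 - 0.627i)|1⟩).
-0.1289|000⟩ + (0.05242 - 0.112i)|001⟩ + (0.01045 + 0.03333i)|010⟩ + (-0.0332 - 0.004471i)|011⟩ + 0.6845|100⟩ + (-0.2783 + 0.5947i)|101⟩ + (-0.05548 - 0.1769i)|110⟩ + (0.1763 + 0.02374i)|111⟩

amp(|b₁b₂…⟩) = product of the factor amplitudes for bits b₁, b₂, …; only kets whose every factor amplitude is nonzero survive.
|000⟩: (-0.1851)(-0.9652)(-0.7217) = -0.1289
|001⟩: (-0.1851)(-0.9652)(0.2934 - 0.627i) = (0.05242 - 0.112i)
|010⟩: (-0.1851)(0.07823 + 0.2495i)(-0.7217) = (0.01045 + 0.03333i)
|011⟩: (-0.1851)(0.07823 + 0.2495i)(0.2934 - 0.627i) = (-0.0332 - 0.004471i)
|100⟩: (0.9827)(-0.9652)(-0.7217) = 0.6845
|101⟩: (0.9827)(-0.9652)(0.2934 - 0.627i) = (-0.2783 + 0.5947i)
|110⟩: (0.9827)(0.07823 + 0.2495i)(-0.7217) = (-0.05548 - 0.1769i)
|111⟩: (0.9827)(0.07823 + 0.2495i)(0.2934 - 0.627i) = (0.1763 + 0.02374i)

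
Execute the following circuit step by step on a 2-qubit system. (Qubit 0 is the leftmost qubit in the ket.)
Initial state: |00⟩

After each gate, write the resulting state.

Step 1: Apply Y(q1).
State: i|01⟩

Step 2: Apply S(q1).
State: -|01⟩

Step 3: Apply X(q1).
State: -|00⟩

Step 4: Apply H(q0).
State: -1/√2|00⟩ - 1/√2|10⟩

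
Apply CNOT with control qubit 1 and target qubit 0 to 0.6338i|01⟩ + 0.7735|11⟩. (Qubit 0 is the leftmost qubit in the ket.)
0.7735|01⟩ + 0.6338i|11⟩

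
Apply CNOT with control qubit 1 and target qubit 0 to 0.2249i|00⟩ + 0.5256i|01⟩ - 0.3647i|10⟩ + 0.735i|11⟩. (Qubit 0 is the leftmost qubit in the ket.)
0.2249i|00⟩ + 0.735i|01⟩ - 0.3647i|10⟩ + 0.5256i|11⟩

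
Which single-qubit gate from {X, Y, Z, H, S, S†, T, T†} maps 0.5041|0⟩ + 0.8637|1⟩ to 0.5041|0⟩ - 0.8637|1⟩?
Z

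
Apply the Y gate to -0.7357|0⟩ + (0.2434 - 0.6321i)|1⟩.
(-0.6321 - 0.2434i)|0⟩ - 0.7357i|1⟩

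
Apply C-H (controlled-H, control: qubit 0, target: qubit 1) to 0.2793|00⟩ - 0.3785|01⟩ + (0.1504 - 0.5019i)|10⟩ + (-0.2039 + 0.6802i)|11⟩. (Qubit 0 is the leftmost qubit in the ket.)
0.2793|00⟩ - 0.3785|01⟩ + (-0.03783 + 0.1261i)|10⟩ + (0.2505 - 0.8359i)|11⟩

C-H leaves the control-|0⟩ kets |00⟩, |01⟩ unchanged and applies H to qubit 1 on the control-|1⟩ pair (|10⟩, |11⟩).
H = [[1/√2, 1/√2], [1/√2, -1/√2]].
With a = amp(|10⟩) = (0.1504 - 0.5019i) and b = amp(|11⟩) = (-0.2039 + 0.6802i):
new amp(|10⟩) = (1/√2)·a + (1/√2)·b = (-0.03783 + 0.1261i)
new amp(|11⟩) = (1/√2)·a + (-1/√2)·b = (0.2505 - 0.8359i)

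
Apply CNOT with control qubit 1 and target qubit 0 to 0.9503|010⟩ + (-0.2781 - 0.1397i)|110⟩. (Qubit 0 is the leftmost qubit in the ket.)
(-0.2781 - 0.1397i)|010⟩ + 0.9503|110⟩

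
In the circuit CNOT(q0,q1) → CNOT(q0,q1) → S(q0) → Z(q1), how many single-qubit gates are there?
2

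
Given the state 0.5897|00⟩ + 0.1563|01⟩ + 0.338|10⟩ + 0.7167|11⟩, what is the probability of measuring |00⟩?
0.3477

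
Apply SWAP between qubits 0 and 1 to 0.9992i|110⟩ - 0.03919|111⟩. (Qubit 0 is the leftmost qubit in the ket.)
0.9992i|110⟩ - 0.03919|111⟩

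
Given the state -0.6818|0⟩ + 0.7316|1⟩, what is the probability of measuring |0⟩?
0.4649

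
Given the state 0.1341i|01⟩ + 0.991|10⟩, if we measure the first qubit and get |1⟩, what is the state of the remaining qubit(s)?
|0⟩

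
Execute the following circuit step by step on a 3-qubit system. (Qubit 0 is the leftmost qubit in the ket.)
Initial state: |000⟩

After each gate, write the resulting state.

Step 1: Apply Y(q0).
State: i|100⟩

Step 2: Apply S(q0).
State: -|100⟩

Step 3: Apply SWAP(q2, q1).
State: -|100⟩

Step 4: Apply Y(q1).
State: -i|110⟩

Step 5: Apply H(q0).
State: -(1/√2)i|010⟩ + (1/√2)i|110⟩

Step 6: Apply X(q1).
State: -(1/√2)i|000⟩ + (1/√2)i|100⟩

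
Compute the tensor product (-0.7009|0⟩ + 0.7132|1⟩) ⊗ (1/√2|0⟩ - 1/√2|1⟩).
-0.4956|00⟩ + 0.4956|01⟩ + 0.5043|10⟩ - 0.5043|11⟩

amp(|b₁b₂…⟩) = product of the factor amplitudes for bits b₁, b₂, …; only kets whose every factor amplitude is nonzero survive.
|00⟩: (-0.7009)(1/√2) = -0.4956
|01⟩: (-0.7009)(-1/√2) = 0.4956
|10⟩: (0.7132)(1/√2) = 0.5043
|11⟩: (0.7132)(-1/√2) = -0.5043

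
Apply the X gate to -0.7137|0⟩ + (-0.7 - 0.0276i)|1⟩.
(-0.7 - 0.0276i)|0⟩ - 0.7137|1⟩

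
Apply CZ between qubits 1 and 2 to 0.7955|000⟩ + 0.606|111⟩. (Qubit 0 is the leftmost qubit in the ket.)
0.7955|000⟩ - 0.606|111⟩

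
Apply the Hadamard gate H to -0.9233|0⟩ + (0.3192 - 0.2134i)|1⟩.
(-0.4272 - 0.1509i)|0⟩ + (-0.8786 + 0.1509i)|1⟩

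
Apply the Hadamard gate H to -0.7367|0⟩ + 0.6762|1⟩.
-0.04278|0⟩ - 0.9991|1⟩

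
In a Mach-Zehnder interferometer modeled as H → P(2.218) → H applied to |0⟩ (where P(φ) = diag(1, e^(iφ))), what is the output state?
(0.1985 + 0.3989i)|0⟩ + (0.8015 - 0.3989i)|1⟩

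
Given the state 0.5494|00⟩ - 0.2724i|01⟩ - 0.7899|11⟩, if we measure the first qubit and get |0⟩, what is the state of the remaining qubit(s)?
0.8959|0⟩ - 0.4442i|1⟩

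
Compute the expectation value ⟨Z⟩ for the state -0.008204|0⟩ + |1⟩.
-0.9999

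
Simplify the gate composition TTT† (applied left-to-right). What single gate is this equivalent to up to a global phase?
T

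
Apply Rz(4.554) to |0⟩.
(-0.649 - 0.7608i)|0⟩

Rz(4.554) = [[e^(−iθ/2), 0], [0, e^(iθ/2)]] with e^(±iθ/2) = cos(θ/2) ± i·sin(θ/2); θ = 4.554, cos(θ/2) ≈ -0.64895, sin(θ/2) ≈ 0.760831.
With a = amp(|0⟩) = 1 and b = amp(|1⟩) = 0:
new amp(|0⟩) = (-0.64895 - 0.760831i)·a = (-0.649 - 0.7608i)
new amp(|1⟩) = (-0.64895 + 0.760831i)·b = 0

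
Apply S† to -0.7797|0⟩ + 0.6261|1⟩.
-0.7797|0⟩ - 0.6261i|1⟩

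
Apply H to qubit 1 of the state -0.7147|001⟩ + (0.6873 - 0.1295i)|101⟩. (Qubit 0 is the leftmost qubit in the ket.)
-0.5054|001⟩ - 0.5054|011⟩ + (0.486 - 0.09157i)|101⟩ + (0.486 - 0.09157i)|111⟩

H on qubit 1 mixes each pair of kets that differ only in qubit 1: amplitudes (a, b) of (|…0…⟩, |…1…⟩) become ((a + b)/√2, (a − b)/√2). Kets absent from the input have amplitude 0.
(|001⟩, |011⟩): (a, b) = (-0.7147, 0) → (-0.5054, -0.5054)
(|101⟩, |111⟩): (a, b) = ((0.6873 - 0.1295i), 0) → ((0.486 - 0.09157i), (0.486 - 0.09157i))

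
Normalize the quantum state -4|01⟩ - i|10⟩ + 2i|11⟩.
-0.8729|01⟩ - 0.2182i|10⟩ + 0.4364i|11⟩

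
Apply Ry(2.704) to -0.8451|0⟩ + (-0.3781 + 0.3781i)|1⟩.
(0.1857 - 0.3691i)|0⟩ + (-0.907 + 0.08207i)|1⟩

Ry(2.704) = [[cos(θ/2), −sin(θ/2)], [sin(θ/2), cos(θ/2)]]; θ = 2.704, cos(θ/2) ≈ 0.217055, sin(θ/2) ≈ 0.976159.
With a = amp(|0⟩) = -0.8451 and b = amp(|1⟩) = (-0.3781 + 0.3781i):
new amp(|0⟩) = (0.217055)·a + (-0.976159)·b = (0.1857 - 0.3691i)
new amp(|1⟩) = (0.976159)·a + (0.217055)·b = (-0.907 + 0.08207i)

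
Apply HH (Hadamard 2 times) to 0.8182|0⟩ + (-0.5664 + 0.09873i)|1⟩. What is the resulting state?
0.8182|0⟩ + (-0.5664 + 0.09873i)|1⟩

H² = I, so an even number of Hadamards cancels: H^2 = I and the state is unchanged.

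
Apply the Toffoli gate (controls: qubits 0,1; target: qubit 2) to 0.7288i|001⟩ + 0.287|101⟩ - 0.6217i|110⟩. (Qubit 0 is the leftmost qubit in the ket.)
0.7288i|001⟩ + 0.287|101⟩ - 0.6217i|111⟩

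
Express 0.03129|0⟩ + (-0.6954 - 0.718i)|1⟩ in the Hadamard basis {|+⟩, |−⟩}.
(-0.4696 - 0.5077i)|+⟩ + (0.5138 + 0.5077i)|−⟩

With |ψ⟩ = α|0⟩ + β|1⟩, the Hadamard-basis coefficients are ⟨+|ψ⟩ = (α + β)/√2 and ⟨−|ψ⟩ = (α − β)/√2.
Here α = 0.03129, β = (-0.6954 - 0.718i): (α + β)/√2 = (-0.4696 - 0.5077i), (α − β)/√2 = (0.5138 + 0.5077i).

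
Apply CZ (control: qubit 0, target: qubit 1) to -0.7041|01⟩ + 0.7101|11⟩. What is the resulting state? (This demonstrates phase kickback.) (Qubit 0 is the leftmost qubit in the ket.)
-0.7041|01⟩ - 0.7101|11⟩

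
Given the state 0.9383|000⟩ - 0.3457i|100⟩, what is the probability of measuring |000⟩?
0.8804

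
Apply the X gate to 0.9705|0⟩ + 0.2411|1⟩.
0.2411|0⟩ + 0.9705|1⟩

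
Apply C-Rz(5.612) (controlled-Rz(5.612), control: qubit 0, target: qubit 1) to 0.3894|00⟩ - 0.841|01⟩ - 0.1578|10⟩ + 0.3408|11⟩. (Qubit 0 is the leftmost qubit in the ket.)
0.3894|00⟩ - 0.841|01⟩ + (0.149 + 0.05197i)|10⟩ + (-0.3218 + 0.1122i)|11⟩

C-Rz(5.612) leaves the control-|0⟩ kets |00⟩, |01⟩ unchanged and applies Rz(5.612) to qubit 1 on the control-|1⟩ pair (|10⟩, |11⟩).
Rz(5.612) = [[e^(−iθ/2), 0], [0, e^(iθ/2)]] with e^(±iθ/2) = cos(θ/2) ± i·sin(θ/2); θ = 5.612, cos(θ/2) ≈ -0.944215, sin(θ/2) ≈ 0.329329.
With a = amp(|10⟩) = -0.1578 and b = amp(|11⟩) = 0.3408:
new amp(|10⟩) = (-0.944215 - 0.329329i)·a = (0.149 + 0.05197i)
new amp(|11⟩) = (-0.944215 + 0.329329i)·b = (-0.3218 + 0.1122i)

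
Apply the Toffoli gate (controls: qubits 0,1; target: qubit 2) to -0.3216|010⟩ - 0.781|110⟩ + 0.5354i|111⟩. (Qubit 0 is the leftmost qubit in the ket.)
-0.3216|010⟩ + 0.5354i|110⟩ - 0.781|111⟩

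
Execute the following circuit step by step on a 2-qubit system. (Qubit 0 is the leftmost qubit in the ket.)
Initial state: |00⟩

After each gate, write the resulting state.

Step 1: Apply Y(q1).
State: i|01⟩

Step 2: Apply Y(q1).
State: |00⟩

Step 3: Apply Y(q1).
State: i|01⟩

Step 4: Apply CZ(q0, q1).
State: i|01⟩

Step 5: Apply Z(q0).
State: i|01⟩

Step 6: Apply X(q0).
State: i|11⟩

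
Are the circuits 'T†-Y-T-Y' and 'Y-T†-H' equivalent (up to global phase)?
No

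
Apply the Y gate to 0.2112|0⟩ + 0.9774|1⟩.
-0.9774i|0⟩ + 0.2112i|1⟩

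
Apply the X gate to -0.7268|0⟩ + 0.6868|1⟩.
0.6868|0⟩ - 0.7268|1⟩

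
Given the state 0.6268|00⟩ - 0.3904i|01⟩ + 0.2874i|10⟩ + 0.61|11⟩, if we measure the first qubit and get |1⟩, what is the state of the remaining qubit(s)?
0.4262i|0⟩ + 0.9046|1⟩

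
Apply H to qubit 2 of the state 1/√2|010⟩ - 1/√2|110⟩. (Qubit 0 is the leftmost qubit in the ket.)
1/2|010⟩ + 1/2|011⟩ - 1/2|110⟩ - 1/2|111⟩

H on qubit 2 mixes each pair of kets that differ only in qubit 2: amplitudes (a, b) of (|…0…⟩, |…1…⟩) become ((a + b)/√2, (a − b)/√2). Kets absent from the input have amplitude 0.
(|010⟩, |011⟩): (a, b) = (1/√2, 0) → (1/2, 1/2)
(|110⟩, |111⟩): (a, b) = (-1/√2, 0) → (-1/2, -1/2)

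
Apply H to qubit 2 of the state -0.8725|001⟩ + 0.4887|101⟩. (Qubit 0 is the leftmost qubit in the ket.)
-0.617|000⟩ + 0.617|001⟩ + 0.3456|100⟩ - 0.3456|101⟩

H on qubit 2 mixes each pair of kets that differ only in qubit 2: amplitudes (a, b) of (|…0…⟩, |…1…⟩) become ((a + b)/√2, (a − b)/√2). Kets absent from the input have amplitude 0.
(|000⟩, |001⟩): (a, b) = (0, -0.8725) → (-0.617, 0.617)
(|100⟩, |101⟩): (a, b) = (0, 0.4887) → (0.3456, -0.3456)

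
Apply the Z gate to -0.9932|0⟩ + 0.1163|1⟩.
-0.9932|0⟩ - 0.1163|1⟩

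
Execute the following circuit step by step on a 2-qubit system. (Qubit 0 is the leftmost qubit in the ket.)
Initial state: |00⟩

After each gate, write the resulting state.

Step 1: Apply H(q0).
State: 1/√2|00⟩ + 1/√2|10⟩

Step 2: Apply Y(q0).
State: -(1/√2)i|00⟩ + (1/√2)i|10⟩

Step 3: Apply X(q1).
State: -(1/√2)i|01⟩ + (1/√2)i|11⟩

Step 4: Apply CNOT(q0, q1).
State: -(1/√2)i|01⟩ + (1/√2)i|10⟩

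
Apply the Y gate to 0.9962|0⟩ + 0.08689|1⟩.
-0.08689i|0⟩ + 0.9962i|1⟩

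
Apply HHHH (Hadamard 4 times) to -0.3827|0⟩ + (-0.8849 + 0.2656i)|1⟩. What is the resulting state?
-0.3827|0⟩ + (-0.8849 + 0.2656i)|1⟩

H² = I, so an even number of Hadamards cancels: H^4 = I and the state is unchanged.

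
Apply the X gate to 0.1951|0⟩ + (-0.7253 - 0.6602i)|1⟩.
(-0.7253 - 0.6602i)|0⟩ + 0.1951|1⟩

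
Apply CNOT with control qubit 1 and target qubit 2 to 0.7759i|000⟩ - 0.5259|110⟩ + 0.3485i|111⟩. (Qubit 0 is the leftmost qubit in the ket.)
0.7759i|000⟩ + 0.3485i|110⟩ - 0.5259|111⟩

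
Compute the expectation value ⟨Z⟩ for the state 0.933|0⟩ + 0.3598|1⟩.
0.741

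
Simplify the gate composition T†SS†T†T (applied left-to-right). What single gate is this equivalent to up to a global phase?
T†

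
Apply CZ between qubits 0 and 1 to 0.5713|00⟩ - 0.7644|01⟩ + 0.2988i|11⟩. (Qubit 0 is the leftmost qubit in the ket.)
0.5713|00⟩ - 0.7644|01⟩ - 0.2988i|11⟩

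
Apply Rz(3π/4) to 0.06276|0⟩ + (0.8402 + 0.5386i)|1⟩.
(0.02402 - 0.05798i)|0⟩ + (-0.1761 + 0.9824i)|1⟩

Rz(3π/4) = [[e^(−iθ/2), 0], [0, e^(iθ/2)]] with e^(±iθ/2) = cos(θ/2) ± i·sin(θ/2); θ = 3π/4, cos(θ/2) ≈ 0.382683, sin(θ/2) ≈ 0.92388.
With a = amp(|0⟩) = 0.06276 and b = amp(|1⟩) = (0.8402 + 0.5386i):
new amp(|0⟩) = (0.382683 - 0.92388i)·a = (0.02402 - 0.05798i)
new amp(|1⟩) = (0.382683 + 0.92388i)·b = (-0.1761 + 0.9824i)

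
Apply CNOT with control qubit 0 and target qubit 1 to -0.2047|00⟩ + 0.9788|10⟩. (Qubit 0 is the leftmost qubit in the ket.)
-0.2047|00⟩ + 0.9788|11⟩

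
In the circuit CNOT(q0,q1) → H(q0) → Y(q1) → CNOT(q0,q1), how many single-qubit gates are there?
2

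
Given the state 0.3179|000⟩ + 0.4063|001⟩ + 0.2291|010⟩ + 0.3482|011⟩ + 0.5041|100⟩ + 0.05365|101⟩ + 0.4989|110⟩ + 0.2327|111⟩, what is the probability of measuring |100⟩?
0.2541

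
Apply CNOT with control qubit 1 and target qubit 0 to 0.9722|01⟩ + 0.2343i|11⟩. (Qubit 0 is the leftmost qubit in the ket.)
0.2343i|01⟩ + 0.9722|11⟩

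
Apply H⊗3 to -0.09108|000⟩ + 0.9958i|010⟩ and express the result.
(-0.0322 + 0.3521i)|000⟩ + (-0.0322 + 0.3521i)|001⟩ + (-0.0322 - 0.3521i)|010⟩ + (-0.0322 - 0.3521i)|011⟩ + (-0.0322 + 0.3521i)|100⟩ + (-0.0322 + 0.3521i)|101⟩ + (-0.0322 - 0.3521i)|110⟩ + (-0.0322 - 0.3521i)|111⟩

H⊗3 gives amp(|y⟩) = (1/2√2) Σ_x (−1)^(x·y) amp(|x⟩), where x·y is the number of positions in which both x and y have a 1.
|000⟩: (-0.09108 + 0.9958i)/(2√2) = (-0.0322 + 0.3521i)
|001⟩: (-0.09108 + 0.9958i)/(2√2) = (-0.0322 + 0.3521i)
|010⟩: (-0.09108 - 0.9958i)/(2√2) = (-0.0322 - 0.3521i)
|011⟩: (-0.09108 - 0.9958i)/(2√2) = (-0.0322 - 0.3521i)
|100⟩: (-0.09108 + 0.9958i)/(2√2) = (-0.0322 + 0.3521i)
|101⟩: (-0.09108 + 0.9958i)/(2√2) = (-0.0322 + 0.3521i)
|110⟩: (-0.09108 - 0.9958i)/(2√2) = (-0.0322 - 0.3521i)
|111⟩: (-0.09108 - 0.9958i)/(2√2) = (-0.0322 - 0.3521i)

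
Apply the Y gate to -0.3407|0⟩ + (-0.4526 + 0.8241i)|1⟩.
(0.8241 + 0.4526i)|0⟩ - 0.3407i|1⟩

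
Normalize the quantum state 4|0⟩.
|0⟩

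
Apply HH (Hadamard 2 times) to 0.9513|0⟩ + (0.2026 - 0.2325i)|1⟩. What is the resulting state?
0.9513|0⟩ + (0.2026 - 0.2325i)|1⟩

H² = I, so an even number of Hadamards cancels: H^2 = I and the state is unchanged.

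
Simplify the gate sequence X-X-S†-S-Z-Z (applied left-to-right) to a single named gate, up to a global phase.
I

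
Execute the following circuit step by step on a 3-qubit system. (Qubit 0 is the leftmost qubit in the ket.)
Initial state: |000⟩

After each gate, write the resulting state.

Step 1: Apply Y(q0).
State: i|100⟩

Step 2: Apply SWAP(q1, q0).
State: i|010⟩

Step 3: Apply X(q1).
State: i|000⟩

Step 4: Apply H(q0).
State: (1/√2)i|000⟩ + (1/√2)i|100⟩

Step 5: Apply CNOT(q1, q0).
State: (1/√2)i|000⟩ + (1/√2)i|100⟩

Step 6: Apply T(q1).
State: (1/√2)i|000⟩ + (1/√2)i|100⟩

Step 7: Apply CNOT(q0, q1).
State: (1/√2)i|000⟩ + (1/√2)i|110⟩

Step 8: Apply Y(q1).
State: -1/√2|010⟩ + 1/√2|100⟩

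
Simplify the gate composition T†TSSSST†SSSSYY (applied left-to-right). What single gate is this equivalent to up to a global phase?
T†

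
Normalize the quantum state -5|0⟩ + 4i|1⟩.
-0.7809|0⟩ + 0.6247i|1⟩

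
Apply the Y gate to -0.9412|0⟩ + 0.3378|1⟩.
-0.3378i|0⟩ - 0.9412i|1⟩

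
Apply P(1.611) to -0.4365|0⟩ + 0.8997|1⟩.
-0.4365|0⟩ + (-0.03616 + 0.899i)|1⟩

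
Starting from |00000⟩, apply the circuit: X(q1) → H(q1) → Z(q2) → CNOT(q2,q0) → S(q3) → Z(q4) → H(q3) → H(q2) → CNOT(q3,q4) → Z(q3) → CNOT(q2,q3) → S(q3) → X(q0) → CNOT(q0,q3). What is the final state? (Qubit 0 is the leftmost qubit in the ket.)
-(1/√8)i|10001⟩ + 1/√8|10010⟩ + (1/√8)i|10100⟩ - 1/√8|10111⟩ + (1/√8)i|11001⟩ - 1/√8|11010⟩ - (1/√8)i|11100⟩ + 1/√8|11111⟩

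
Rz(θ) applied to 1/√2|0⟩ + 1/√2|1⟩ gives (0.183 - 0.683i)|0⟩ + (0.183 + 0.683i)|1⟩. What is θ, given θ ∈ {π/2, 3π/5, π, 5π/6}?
5π/6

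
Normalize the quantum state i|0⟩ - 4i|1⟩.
0.2425i|0⟩ - 0.9701i|1⟩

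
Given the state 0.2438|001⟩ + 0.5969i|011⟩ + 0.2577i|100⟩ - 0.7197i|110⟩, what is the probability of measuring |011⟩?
0.3563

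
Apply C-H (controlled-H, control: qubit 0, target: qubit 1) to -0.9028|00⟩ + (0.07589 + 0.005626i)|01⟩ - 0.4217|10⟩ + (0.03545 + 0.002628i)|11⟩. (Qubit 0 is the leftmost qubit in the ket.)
-0.9028|00⟩ + (0.07589 + 0.005626i)|01⟩ + (-0.2731 + 0.001858i)|10⟩ + (-0.3233 - 0.001858i)|11⟩

C-H leaves the control-|0⟩ kets |00⟩, |01⟩ unchanged and applies H to qubit 1 on the control-|1⟩ pair (|10⟩, |11⟩).
H = [[1/√2, 1/√2], [1/√2, -1/√2]].
With a = amp(|10⟩) = -0.4217 and b = amp(|11⟩) = (0.03545 + 0.002628i):
new amp(|10⟩) = (1/√2)·a + (1/√2)·b = (-0.2731 + 0.001858i)
new amp(|11⟩) = (1/√2)·a + (-1/√2)·b = (-0.3233 - 0.001858i)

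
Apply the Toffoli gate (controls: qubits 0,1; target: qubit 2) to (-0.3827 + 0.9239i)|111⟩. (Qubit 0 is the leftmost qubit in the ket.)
(-0.3827 + 0.9239i)|110⟩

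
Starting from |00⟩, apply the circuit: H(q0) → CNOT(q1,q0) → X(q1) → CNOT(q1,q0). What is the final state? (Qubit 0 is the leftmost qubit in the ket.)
1/√2|01⟩ + 1/√2|11⟩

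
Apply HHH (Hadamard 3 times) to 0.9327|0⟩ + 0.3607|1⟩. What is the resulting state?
0.9146|0⟩ + 0.4045|1⟩

H² = I, so H^3 = H: a single Hadamard. With (a, b) = (0.9327, 0.3607), H gives ((a + b)/√2, (a − b)/√2) = (0.9146, 0.4045).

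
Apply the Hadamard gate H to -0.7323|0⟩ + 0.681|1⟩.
-0.03627|0⟩ - 0.9994|1⟩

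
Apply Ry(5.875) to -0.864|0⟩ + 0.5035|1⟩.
0.744|0⟩ - 0.6682|1⟩

Ry(5.875) = [[cos(θ/2), −sin(θ/2)], [sin(θ/2), cos(θ/2)]]; θ = 5.875, cos(θ/2) ≈ -0.979245, sin(θ/2) ≈ 0.202679.
With a = amp(|0⟩) = -0.864 and b = amp(|1⟩) = 0.5035:
new amp(|0⟩) = (-0.979245)·a + (-0.202679)·b = 0.744
new amp(|1⟩) = (0.202679)·a + (-0.979245)·b = -0.6682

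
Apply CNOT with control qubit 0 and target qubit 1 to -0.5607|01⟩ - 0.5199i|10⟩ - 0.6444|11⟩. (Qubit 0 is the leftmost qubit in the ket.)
-0.5607|01⟩ - 0.6444|10⟩ - 0.5199i|11⟩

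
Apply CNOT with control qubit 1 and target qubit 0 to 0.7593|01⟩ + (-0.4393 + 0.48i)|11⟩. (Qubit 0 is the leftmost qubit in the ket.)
(-0.4393 + 0.48i)|01⟩ + 0.7593|11⟩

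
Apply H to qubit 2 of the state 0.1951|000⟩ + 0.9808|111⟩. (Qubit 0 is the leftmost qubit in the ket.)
0.138|000⟩ + 0.138|001⟩ + 0.6935|110⟩ - 0.6935|111⟩

H on qubit 2 mixes each pair of kets that differ only in qubit 2: amplitudes (a, b) of (|…0…⟩, |…1…⟩) become ((a + b)/√2, (a − b)/√2). Kets absent from the input have amplitude 0.
(|000⟩, |001⟩): (a, b) = (0.1951, 0) → (0.138, 0.138)
(|110⟩, |111⟩): (a, b) = (0, 0.9808) → (0.6935, -0.6935)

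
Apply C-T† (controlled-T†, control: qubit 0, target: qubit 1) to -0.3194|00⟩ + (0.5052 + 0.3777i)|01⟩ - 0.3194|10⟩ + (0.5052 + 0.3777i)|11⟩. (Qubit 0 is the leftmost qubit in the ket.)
-0.3194|00⟩ + (0.5052 + 0.3777i)|01⟩ - 0.3194|10⟩ + (0.6243 - 0.09016i)|11⟩

C-T† leaves the control-|0⟩ kets |00⟩, |01⟩ unchanged and applies T† to qubit 1 on the control-|1⟩ pair (|10⟩, |11⟩).
T† = [[1, 0], [0, (1/√2 - (1/√2)i)]].
With a = amp(|10⟩) = -0.3194 and b = amp(|11⟩) = (0.5052 + 0.3777i):
new amp(|10⟩) = (1)·a = -0.3194
new amp(|11⟩) = (1/√2 - (1/√2)i)·b = (0.6243 - 0.09016i)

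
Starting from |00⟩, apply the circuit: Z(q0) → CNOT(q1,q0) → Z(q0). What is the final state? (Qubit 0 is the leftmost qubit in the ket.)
|00⟩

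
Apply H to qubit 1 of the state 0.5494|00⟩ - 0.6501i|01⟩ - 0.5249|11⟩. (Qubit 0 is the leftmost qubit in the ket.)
(0.3885 - 0.4597i)|00⟩ + (0.3885 + 0.4597i)|01⟩ - 0.3712|10⟩ + 0.3712|11⟩

H on qubit 1 mixes each pair of kets that differ only in qubit 1: amplitudes (a, b) of (|…0…⟩, |…1…⟩) become ((a + b)/√2, (a − b)/√2). Kets absent from the input have amplitude 0.
(|00⟩, |01⟩): (a, b) = (0.5494, -0.6501i) → ((0.3885 - 0.4597i), (0.3885 + 0.4597i))
(|10⟩, |11⟩): (a, b) = (0, -0.5249) → (-0.3712, 0.3712)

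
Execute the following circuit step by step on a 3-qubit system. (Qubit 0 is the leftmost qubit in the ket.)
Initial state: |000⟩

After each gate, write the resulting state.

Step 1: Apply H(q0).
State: 1/√2|000⟩ + 1/√2|100⟩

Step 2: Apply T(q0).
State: 1/√2|000⟩ + (1/2 + (1/2)i)|100⟩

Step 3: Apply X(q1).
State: 1/√2|010⟩ + (1/2 + (1/2)i)|110⟩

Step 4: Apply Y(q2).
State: (1/√2)i|011⟩ + (-1/2 + (1/2)i)|111⟩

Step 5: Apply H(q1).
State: (1/2)i|001⟩ - (1/2)i|011⟩ + (-1/√8 + (1/√8)i)|101⟩ + (1/√8 - (1/√8)i)|111⟩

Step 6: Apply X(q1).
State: -(1/2)i|001⟩ + (1/2)i|011⟩ + (1/√8 - (1/√8)i)|101⟩ + (-1/√8 + (1/√8)i)|111⟩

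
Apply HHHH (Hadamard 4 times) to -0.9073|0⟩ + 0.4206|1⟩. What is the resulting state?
-0.9073|0⟩ + 0.4206|1⟩

H² = I, so an even number of Hadamards cancels: H^4 = I and the state is unchanged.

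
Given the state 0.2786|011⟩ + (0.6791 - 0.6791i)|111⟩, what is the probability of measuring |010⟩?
0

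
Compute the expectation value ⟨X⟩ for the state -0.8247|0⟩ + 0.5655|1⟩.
-0.9327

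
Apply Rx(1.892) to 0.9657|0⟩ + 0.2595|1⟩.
(0.5649 - 0.2105i)|0⟩ + (0.1518 - 0.7833i)|1⟩

Rx(1.892) = [[cos(θ/2), −i·sin(θ/2)], [−i·sin(θ/2), cos(θ/2)]]; θ = 1.892, cos(θ/2) ≈ 0.584932, sin(θ/2) ≈ 0.811082.
With a = amp(|0⟩) = 0.9657 and b = amp(|1⟩) = 0.2595:
new amp(|0⟩) = (0.584932)·a + (-0.811082i)·b = (0.5649 - 0.2105i)
new amp(|1⟩) = (-0.811082i)·a + (0.584932)·b = (0.1518 - 0.7833i)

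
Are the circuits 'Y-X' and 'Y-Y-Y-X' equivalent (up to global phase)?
Yes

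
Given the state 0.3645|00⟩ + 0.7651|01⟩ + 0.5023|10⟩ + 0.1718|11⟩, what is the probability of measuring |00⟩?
0.1329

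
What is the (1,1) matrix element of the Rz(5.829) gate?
(-0.9743 + 0.2251i)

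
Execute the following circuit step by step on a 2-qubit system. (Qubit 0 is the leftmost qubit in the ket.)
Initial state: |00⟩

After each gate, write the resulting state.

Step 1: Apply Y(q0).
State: i|10⟩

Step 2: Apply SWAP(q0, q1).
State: i|01⟩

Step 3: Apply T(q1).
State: (-1/√2 + (1/√2)i)|01⟩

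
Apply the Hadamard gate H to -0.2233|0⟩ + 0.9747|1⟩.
0.5313|0⟩ - 0.8471|1⟩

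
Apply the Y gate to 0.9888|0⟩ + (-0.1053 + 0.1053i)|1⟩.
(0.1053 + 0.1053i)|0⟩ + 0.9888i|1⟩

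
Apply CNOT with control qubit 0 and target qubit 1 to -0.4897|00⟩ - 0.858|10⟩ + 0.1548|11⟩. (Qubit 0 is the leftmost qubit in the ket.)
-0.4897|00⟩ + 0.1548|10⟩ - 0.858|11⟩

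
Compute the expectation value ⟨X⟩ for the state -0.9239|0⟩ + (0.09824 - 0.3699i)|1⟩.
-0.1815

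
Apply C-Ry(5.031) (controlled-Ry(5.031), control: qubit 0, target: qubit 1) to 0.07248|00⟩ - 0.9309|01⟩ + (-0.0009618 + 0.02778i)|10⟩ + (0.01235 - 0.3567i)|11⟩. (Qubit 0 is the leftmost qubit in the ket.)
0.07248|00⟩ - 0.9309|01⟩ + (-0.006458 + 0.1865i)|10⟩ + (-0.01057 + 0.3053i)|11⟩

C-Ry(5.031) leaves the control-|0⟩ kets |00⟩, |01⟩ unchanged and applies Ry(5.031) to qubit 1 on the control-|1⟩ pair (|10⟩, |11⟩).
Ry(5.031) = [[cos(θ/2), −sin(θ/2)], [sin(θ/2), cos(θ/2)]]; θ = 5.031, cos(θ/2) ≈ -0.810323, sin(θ/2) ≈ 0.585983.
With a = amp(|10⟩) = (-0.0009618 + 0.02778i) and b = amp(|11⟩) = (0.01235 - 0.3567i):
new amp(|10⟩) = (-0.810323)·a + (-0.585983)·b = (-0.006458 + 0.1865i)
new amp(|11⟩) = (0.585983)·a + (-0.810323)·b = (-0.01057 + 0.3053i)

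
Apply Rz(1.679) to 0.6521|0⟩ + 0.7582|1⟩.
(0.4355 - 0.4854i)|0⟩ + (0.5064 + 0.5643i)|1⟩

Rz(1.679) = [[e^(−iθ/2), 0], [0, e^(iθ/2)]] with e^(±iθ/2) = cos(θ/2) ± i·sin(θ/2); θ = 1.679, cos(θ/2) ≈ 0.667835, sin(θ/2) ≈ 0.744309.
With a = amp(|0⟩) = 0.6521 and b = amp(|1⟩) = 0.7582:
new amp(|0⟩) = (0.667835 - 0.744309i)·a = (0.4355 - 0.4854i)
new amp(|1⟩) = (0.667835 + 0.744309i)·b = (0.5064 + 0.5643i)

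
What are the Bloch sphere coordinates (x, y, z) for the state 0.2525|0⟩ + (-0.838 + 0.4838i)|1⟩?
(-0.4232, 0.2443, -0.8726)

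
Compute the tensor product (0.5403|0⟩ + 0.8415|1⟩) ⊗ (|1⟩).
0.5403|01⟩ + 0.8415|11⟩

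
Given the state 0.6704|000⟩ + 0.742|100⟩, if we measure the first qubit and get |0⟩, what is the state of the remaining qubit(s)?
|00⟩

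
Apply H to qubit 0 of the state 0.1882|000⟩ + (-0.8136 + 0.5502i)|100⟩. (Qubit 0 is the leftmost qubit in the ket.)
(-0.4422 + 0.3891i)|000⟩ + (0.7084 - 0.3891i)|100⟩

H on qubit 0 mixes each pair of kets that differ only in qubit 0: amplitudes (a, b) of (|…0…⟩, |…1…⟩) become ((a + b)/√2, (a − b)/√2). Kets absent from the input have amplitude 0.
(|000⟩, |100⟩): (a, b) = (0.1882, (-0.8136 + 0.5502i)) → ((-0.4422 + 0.3891i), (0.7084 - 0.3891i))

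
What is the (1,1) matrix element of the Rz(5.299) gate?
(-0.8813 + 0.4725i)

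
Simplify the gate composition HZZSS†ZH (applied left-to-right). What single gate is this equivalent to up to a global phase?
X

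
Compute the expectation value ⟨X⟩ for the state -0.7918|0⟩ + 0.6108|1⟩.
-0.9673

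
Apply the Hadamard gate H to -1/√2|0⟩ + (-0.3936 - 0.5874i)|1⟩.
(-0.7783 - 0.4154i)|0⟩ + (-0.2217 + 0.4154i)|1⟩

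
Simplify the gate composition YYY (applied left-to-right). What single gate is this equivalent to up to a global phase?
Y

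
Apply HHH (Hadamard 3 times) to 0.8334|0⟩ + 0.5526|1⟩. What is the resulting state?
0.98|0⟩ + 0.1986|1⟩

H² = I, so H^3 = H: a single Hadamard. With (a, b) = (0.8334, 0.5526), H gives ((a + b)/√2, (a − b)/√2) = (0.98, 0.1986).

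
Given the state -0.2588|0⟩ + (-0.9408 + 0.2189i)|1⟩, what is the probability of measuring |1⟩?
0.933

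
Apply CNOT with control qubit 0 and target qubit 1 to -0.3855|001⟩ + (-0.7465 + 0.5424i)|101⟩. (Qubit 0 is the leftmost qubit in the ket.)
-0.3855|001⟩ + (-0.7465 + 0.5424i)|111⟩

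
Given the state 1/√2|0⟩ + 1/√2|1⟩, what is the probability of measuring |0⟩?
1/2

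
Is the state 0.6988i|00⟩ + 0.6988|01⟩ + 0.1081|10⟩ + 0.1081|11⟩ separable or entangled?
Entangled

Writing the state as a|00⟩ + b|01⟩ + c|10⟩ + d|11⟩, it is a product state iff ad − bc = 0.
Here (a, b, c, d) = (0.6988i, 0.6988, 0.1081, 0.1081): ad − bc = (0.6988i)(0.1081) − (0.6988)(0.1081) = (-0.07554 + 0.07554i) ≠ 0, so the state is entangled.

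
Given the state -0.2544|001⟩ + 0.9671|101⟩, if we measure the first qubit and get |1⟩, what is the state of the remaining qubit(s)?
|01⟩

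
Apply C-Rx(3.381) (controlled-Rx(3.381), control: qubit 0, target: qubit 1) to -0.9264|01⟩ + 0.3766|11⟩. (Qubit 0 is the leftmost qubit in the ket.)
-0.9264|01⟩ - 0.3739i|10⟩ - 0.04497|11⟩

C-Rx(3.381) leaves the control-|0⟩ kets |00⟩, |01⟩ unchanged and applies Rx(3.381) to qubit 1 on the control-|1⟩ pair (|10⟩, |11⟩).
Rx(3.381) = [[cos(θ/2), −i·sin(θ/2)], [−i·sin(θ/2), cos(θ/2)]]; θ = 3.381, cos(θ/2) ≈ -0.119418, sin(θ/2) ≈ 0.992844.
With a = amp(|10⟩) = 0 and b = amp(|11⟩) = 0.3766:
new amp(|10⟩) = (-0.119418)·a + (-0.992844i)·b = -0.3739i
new amp(|11⟩) = (-0.992844i)·a + (-0.119418)·b = -0.04497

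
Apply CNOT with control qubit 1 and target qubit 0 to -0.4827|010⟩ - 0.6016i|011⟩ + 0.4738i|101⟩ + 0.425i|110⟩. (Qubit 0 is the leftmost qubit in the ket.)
0.425i|010⟩ + 0.4738i|101⟩ - 0.4827|110⟩ - 0.6016i|111⟩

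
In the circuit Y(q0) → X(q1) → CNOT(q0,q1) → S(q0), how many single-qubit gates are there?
3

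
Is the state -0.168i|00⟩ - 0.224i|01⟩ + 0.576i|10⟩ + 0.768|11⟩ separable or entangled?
Entangled

Writing the state as a|00⟩ + b|01⟩ + c|10⟩ + d|11⟩, it is a product state iff ad − bc = 0.
Here (a, b, c, d) = (-0.168i, -0.224i, 0.576i, 0.768): ad − bc = (-0.168i)(0.768) − (-0.224i)(0.576i) = (-0.129 - 0.129i) ≠ 0, so the state is entangled.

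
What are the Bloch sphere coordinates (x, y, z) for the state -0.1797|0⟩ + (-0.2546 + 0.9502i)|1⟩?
(0.0915, -0.3415, -0.9354)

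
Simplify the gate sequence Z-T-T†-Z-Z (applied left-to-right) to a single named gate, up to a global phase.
Z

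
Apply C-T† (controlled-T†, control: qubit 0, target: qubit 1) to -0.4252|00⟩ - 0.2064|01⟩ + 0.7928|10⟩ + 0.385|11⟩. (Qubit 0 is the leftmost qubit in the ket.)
-0.4252|00⟩ - 0.2064|01⟩ + 0.7928|10⟩ + (0.2722 - 0.2722i)|11⟩

C-T† leaves the control-|0⟩ kets |00⟩, |01⟩ unchanged and applies T† to qubit 1 on the control-|1⟩ pair (|10⟩, |11⟩).
T† = [[1, 0], [0, (1/√2 - (1/√2)i)]].
With a = amp(|10⟩) = 0.7928 and b = amp(|11⟩) = 0.385:
new amp(|10⟩) = (1)·a = 0.7928
new amp(|11⟩) = (1/√2 - (1/√2)i)·b = (0.2722 - 0.2722i)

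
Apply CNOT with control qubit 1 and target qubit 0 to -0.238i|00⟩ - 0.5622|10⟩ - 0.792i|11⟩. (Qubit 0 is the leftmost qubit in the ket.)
-0.238i|00⟩ - 0.792i|01⟩ - 0.5622|10⟩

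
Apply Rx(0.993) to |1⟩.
-0.4764i|0⟩ + 0.8793|1⟩

Rx(0.993) = [[cos(θ/2), −i·sin(θ/2)], [−i·sin(θ/2), cos(θ/2)]]; θ = 0.993, cos(θ/2) ≈ 0.879255, sin(θ/2) ≈ 0.476351.
With a = amp(|0⟩) = 0 and b = amp(|1⟩) = 1:
new amp(|0⟩) = (0.879255)·a + (-0.476351i)·b = -0.4764i
new amp(|1⟩) = (-0.476351i)·a + (0.879255)·b = 0.8793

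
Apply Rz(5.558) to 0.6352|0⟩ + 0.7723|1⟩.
(-0.5939 - 0.2253i)|0⟩ + (-0.7221 + 0.2739i)|1⟩

Rz(5.558) = [[e^(−iθ/2), 0], [0, e^(iθ/2)]] with e^(±iθ/2) = cos(θ/2) ± i·sin(θ/2); θ = 5.558, cos(θ/2) ≈ -0.93498, sin(θ/2) ≈ 0.3547.
With a = amp(|0⟩) = 0.6352 and b = amp(|1⟩) = 0.7723:
new amp(|0⟩) = (-0.93498 - 0.3547i)·a = (-0.5939 - 0.2253i)
new amp(|1⟩) = (-0.93498 + 0.3547i)·b = (-0.7221 + 0.2739i)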